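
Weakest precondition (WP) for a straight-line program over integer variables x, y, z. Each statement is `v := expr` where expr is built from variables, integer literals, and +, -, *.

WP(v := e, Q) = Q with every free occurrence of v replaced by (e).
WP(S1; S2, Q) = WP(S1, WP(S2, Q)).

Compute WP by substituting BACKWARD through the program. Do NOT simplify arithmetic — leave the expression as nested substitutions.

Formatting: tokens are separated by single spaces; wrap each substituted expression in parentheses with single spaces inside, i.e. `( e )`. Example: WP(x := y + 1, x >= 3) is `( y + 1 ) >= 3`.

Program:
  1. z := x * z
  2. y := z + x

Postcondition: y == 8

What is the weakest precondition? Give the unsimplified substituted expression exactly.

post: y == 8
stmt 2: y := z + x  -- replace 1 occurrence(s) of y with (z + x)
  => ( z + x ) == 8
stmt 1: z := x * z  -- replace 1 occurrence(s) of z with (x * z)
  => ( ( x * z ) + x ) == 8

Answer: ( ( x * z ) + x ) == 8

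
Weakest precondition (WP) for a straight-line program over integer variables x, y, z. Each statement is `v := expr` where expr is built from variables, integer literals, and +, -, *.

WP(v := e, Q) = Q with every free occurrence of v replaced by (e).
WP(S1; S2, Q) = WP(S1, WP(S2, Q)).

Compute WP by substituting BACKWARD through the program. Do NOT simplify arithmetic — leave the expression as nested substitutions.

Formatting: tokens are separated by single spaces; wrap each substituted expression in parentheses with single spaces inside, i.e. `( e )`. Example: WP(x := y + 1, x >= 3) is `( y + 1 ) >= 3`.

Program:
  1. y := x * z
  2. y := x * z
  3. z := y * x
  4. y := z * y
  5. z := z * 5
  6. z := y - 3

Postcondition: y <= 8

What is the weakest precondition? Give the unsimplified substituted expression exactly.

post: y <= 8
stmt 6: z := y - 3  -- replace 0 occurrence(s) of z with (y - 3)
  => y <= 8
stmt 5: z := z * 5  -- replace 0 occurrence(s) of z with (z * 5)
  => y <= 8
stmt 4: y := z * y  -- replace 1 occurrence(s) of y with (z * y)
  => ( z * y ) <= 8
stmt 3: z := y * x  -- replace 1 occurrence(s) of z with (y * x)
  => ( ( y * x ) * y ) <= 8
stmt 2: y := x * z  -- replace 2 occurrence(s) of y with (x * z)
  => ( ( ( x * z ) * x ) * ( x * z ) ) <= 8
stmt 1: y := x * z  -- replace 0 occurrence(s) of y with (x * z)
  => ( ( ( x * z ) * x ) * ( x * z ) ) <= 8

Answer: ( ( ( x * z ) * x ) * ( x * z ) ) <= 8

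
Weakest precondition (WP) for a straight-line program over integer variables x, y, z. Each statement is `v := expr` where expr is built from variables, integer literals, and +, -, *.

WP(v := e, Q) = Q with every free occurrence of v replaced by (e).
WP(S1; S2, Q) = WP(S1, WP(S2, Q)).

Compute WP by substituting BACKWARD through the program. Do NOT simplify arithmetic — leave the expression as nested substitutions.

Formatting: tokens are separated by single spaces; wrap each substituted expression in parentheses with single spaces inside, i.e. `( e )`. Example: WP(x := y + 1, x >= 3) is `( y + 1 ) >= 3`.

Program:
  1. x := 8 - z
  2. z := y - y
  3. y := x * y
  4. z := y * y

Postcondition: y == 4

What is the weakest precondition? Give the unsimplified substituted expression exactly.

post: y == 4
stmt 4: z := y * y  -- replace 0 occurrence(s) of z with (y * y)
  => y == 4
stmt 3: y := x * y  -- replace 1 occurrence(s) of y with (x * y)
  => ( x * y ) == 4
stmt 2: z := y - y  -- replace 0 occurrence(s) of z with (y - y)
  => ( x * y ) == 4
stmt 1: x := 8 - z  -- replace 1 occurrence(s) of x with (8 - z)
  => ( ( 8 - z ) * y ) == 4

Answer: ( ( 8 - z ) * y ) == 4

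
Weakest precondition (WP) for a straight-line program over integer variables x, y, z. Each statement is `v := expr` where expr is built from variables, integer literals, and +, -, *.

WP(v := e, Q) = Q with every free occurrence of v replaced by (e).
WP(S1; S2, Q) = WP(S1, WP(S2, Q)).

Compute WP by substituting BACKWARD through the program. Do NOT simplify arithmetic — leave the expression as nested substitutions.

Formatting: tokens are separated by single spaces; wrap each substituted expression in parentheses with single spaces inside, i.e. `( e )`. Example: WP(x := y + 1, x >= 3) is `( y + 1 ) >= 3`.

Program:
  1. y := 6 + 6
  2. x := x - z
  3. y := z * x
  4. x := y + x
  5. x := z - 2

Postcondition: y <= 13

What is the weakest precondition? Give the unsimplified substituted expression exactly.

post: y <= 13
stmt 5: x := z - 2  -- replace 0 occurrence(s) of x with (z - 2)
  => y <= 13
stmt 4: x := y + x  -- replace 0 occurrence(s) of x with (y + x)
  => y <= 13
stmt 3: y := z * x  -- replace 1 occurrence(s) of y with (z * x)
  => ( z * x ) <= 13
stmt 2: x := x - z  -- replace 1 occurrence(s) of x with (x - z)
  => ( z * ( x - z ) ) <= 13
stmt 1: y := 6 + 6  -- replace 0 occurrence(s) of y with (6 + 6)
  => ( z * ( x - z ) ) <= 13

Answer: ( z * ( x - z ) ) <= 13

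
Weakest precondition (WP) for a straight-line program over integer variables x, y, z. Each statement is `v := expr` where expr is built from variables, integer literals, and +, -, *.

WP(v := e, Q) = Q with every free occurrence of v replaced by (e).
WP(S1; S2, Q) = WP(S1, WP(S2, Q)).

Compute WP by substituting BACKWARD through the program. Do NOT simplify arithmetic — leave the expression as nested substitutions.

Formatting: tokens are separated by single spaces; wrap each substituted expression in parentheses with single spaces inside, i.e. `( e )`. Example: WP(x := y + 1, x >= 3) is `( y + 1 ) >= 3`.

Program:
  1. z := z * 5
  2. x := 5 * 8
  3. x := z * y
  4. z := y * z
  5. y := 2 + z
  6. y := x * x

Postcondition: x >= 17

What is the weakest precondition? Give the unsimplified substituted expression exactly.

post: x >= 17
stmt 6: y := x * x  -- replace 0 occurrence(s) of y with (x * x)
  => x >= 17
stmt 5: y := 2 + z  -- replace 0 occurrence(s) of y with (2 + z)
  => x >= 17
stmt 4: z := y * z  -- replace 0 occurrence(s) of z with (y * z)
  => x >= 17
stmt 3: x := z * y  -- replace 1 occurrence(s) of x with (z * y)
  => ( z * y ) >= 17
stmt 2: x := 5 * 8  -- replace 0 occurrence(s) of x with (5 * 8)
  => ( z * y ) >= 17
stmt 1: z := z * 5  -- replace 1 occurrence(s) of z with (z * 5)
  => ( ( z * 5 ) * y ) >= 17

Answer: ( ( z * 5 ) * y ) >= 17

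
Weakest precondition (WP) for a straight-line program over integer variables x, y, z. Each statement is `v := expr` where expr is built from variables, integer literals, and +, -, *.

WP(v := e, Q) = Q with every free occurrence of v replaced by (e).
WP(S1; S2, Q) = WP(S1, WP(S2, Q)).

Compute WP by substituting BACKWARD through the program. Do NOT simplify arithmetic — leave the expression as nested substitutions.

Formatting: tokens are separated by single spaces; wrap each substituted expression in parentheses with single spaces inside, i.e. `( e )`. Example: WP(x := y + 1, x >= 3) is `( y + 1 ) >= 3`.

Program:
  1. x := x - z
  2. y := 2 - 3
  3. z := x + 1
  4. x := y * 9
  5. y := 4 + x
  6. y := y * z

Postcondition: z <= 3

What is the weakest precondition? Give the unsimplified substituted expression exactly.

post: z <= 3
stmt 6: y := y * z  -- replace 0 occurrence(s) of y with (y * z)
  => z <= 3
stmt 5: y := 4 + x  -- replace 0 occurrence(s) of y with (4 + x)
  => z <= 3
stmt 4: x := y * 9  -- replace 0 occurrence(s) of x with (y * 9)
  => z <= 3
stmt 3: z := x + 1  -- replace 1 occurrence(s) of z with (x + 1)
  => ( x + 1 ) <= 3
stmt 2: y := 2 - 3  -- replace 0 occurrence(s) of y with (2 - 3)
  => ( x + 1 ) <= 3
stmt 1: x := x - z  -- replace 1 occurrence(s) of x with (x - z)
  => ( ( x - z ) + 1 ) <= 3

Answer: ( ( x - z ) + 1 ) <= 3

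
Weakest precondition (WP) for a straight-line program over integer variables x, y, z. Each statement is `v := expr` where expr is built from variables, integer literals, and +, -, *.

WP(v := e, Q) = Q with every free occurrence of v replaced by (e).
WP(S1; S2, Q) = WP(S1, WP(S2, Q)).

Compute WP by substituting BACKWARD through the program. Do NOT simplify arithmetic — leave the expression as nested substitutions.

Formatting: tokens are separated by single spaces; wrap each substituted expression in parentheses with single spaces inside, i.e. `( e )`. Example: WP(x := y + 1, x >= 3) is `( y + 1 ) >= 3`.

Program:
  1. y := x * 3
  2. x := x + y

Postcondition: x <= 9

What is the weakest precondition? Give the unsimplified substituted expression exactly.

Answer: ( x + ( x * 3 ) ) <= 9

Derivation:
post: x <= 9
stmt 2: x := x + y  -- replace 1 occurrence(s) of x with (x + y)
  => ( x + y ) <= 9
stmt 1: y := x * 3  -- replace 1 occurrence(s) of y with (x * 3)
  => ( x + ( x * 3 ) ) <= 9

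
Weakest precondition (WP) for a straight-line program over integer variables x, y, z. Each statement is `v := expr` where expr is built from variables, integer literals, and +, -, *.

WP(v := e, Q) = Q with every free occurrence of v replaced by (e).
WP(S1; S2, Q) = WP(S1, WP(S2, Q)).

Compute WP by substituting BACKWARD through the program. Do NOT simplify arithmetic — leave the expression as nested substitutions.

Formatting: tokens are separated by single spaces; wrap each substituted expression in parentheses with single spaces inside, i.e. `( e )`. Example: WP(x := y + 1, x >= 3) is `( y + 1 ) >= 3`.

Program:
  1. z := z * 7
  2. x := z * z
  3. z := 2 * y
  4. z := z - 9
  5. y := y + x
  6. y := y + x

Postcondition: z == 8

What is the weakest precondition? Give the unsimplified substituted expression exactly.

post: z == 8
stmt 6: y := y + x  -- replace 0 occurrence(s) of y with (y + x)
  => z == 8
stmt 5: y := y + x  -- replace 0 occurrence(s) of y with (y + x)
  => z == 8
stmt 4: z := z - 9  -- replace 1 occurrence(s) of z with (z - 9)
  => ( z - 9 ) == 8
stmt 3: z := 2 * y  -- replace 1 occurrence(s) of z with (2 * y)
  => ( ( 2 * y ) - 9 ) == 8
stmt 2: x := z * z  -- replace 0 occurrence(s) of x with (z * z)
  => ( ( 2 * y ) - 9 ) == 8
stmt 1: z := z * 7  -- replace 0 occurrence(s) of z with (z * 7)
  => ( ( 2 * y ) - 9 ) == 8

Answer: ( ( 2 * y ) - 9 ) == 8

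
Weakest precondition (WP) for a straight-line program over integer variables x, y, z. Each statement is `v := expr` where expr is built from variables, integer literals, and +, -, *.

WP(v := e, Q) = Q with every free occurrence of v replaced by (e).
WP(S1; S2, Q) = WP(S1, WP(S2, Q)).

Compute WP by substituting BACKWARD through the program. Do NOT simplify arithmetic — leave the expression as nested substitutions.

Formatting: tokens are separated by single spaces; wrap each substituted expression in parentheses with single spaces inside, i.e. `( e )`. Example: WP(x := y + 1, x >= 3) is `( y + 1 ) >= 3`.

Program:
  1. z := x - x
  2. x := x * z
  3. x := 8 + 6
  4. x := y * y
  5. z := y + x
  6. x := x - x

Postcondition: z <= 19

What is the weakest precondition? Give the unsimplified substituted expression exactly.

post: z <= 19
stmt 6: x := x - x  -- replace 0 occurrence(s) of x with (x - x)
  => z <= 19
stmt 5: z := y + x  -- replace 1 occurrence(s) of z with (y + x)
  => ( y + x ) <= 19
stmt 4: x := y * y  -- replace 1 occurrence(s) of x with (y * y)
  => ( y + ( y * y ) ) <= 19
stmt 3: x := 8 + 6  -- replace 0 occurrence(s) of x with (8 + 6)
  => ( y + ( y * y ) ) <= 19
stmt 2: x := x * z  -- replace 0 occurrence(s) of x with (x * z)
  => ( y + ( y * y ) ) <= 19
stmt 1: z := x - x  -- replace 0 occurrence(s) of z with (x - x)
  => ( y + ( y * y ) ) <= 19

Answer: ( y + ( y * y ) ) <= 19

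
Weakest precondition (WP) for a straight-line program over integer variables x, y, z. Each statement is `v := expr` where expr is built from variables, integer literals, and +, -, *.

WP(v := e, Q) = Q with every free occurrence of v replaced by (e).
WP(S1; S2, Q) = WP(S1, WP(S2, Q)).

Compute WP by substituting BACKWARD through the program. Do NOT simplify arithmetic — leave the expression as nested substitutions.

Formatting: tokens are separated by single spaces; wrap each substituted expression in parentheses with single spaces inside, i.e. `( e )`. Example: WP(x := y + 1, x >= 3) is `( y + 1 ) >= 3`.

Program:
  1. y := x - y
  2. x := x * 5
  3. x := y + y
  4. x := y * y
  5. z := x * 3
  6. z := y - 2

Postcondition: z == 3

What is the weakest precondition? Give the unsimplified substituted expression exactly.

Answer: ( ( x - y ) - 2 ) == 3

Derivation:
post: z == 3
stmt 6: z := y - 2  -- replace 1 occurrence(s) of z with (y - 2)
  => ( y - 2 ) == 3
stmt 5: z := x * 3  -- replace 0 occurrence(s) of z with (x * 3)
  => ( y - 2 ) == 3
stmt 4: x := y * y  -- replace 0 occurrence(s) of x with (y * y)
  => ( y - 2 ) == 3
stmt 3: x := y + y  -- replace 0 occurrence(s) of x with (y + y)
  => ( y - 2 ) == 3
stmt 2: x := x * 5  -- replace 0 occurrence(s) of x with (x * 5)
  => ( y - 2 ) == 3
stmt 1: y := x - y  -- replace 1 occurrence(s) of y with (x - y)
  => ( ( x - y ) - 2 ) == 3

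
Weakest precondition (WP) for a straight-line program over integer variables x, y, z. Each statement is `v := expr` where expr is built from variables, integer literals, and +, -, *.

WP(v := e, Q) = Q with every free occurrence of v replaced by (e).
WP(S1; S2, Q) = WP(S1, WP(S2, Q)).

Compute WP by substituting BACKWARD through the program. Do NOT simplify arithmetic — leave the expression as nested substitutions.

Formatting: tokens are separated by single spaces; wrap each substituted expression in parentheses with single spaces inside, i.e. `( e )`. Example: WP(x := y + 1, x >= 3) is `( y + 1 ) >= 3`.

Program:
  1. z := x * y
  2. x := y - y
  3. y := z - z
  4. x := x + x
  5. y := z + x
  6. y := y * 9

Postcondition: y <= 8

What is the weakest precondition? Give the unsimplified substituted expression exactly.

post: y <= 8
stmt 6: y := y * 9  -- replace 1 occurrence(s) of y with (y * 9)
  => ( y * 9 ) <= 8
stmt 5: y := z + x  -- replace 1 occurrence(s) of y with (z + x)
  => ( ( z + x ) * 9 ) <= 8
stmt 4: x := x + x  -- replace 1 occurrence(s) of x with (x + x)
  => ( ( z + ( x + x ) ) * 9 ) <= 8
stmt 3: y := z - z  -- replace 0 occurrence(s) of y with (z - z)
  => ( ( z + ( x + x ) ) * 9 ) <= 8
stmt 2: x := y - y  -- replace 2 occurrence(s) of x with (y - y)
  => ( ( z + ( ( y - y ) + ( y - y ) ) ) * 9 ) <= 8
stmt 1: z := x * y  -- replace 1 occurrence(s) of z with (x * y)
  => ( ( ( x * y ) + ( ( y - y ) + ( y - y ) ) ) * 9 ) <= 8

Answer: ( ( ( x * y ) + ( ( y - y ) + ( y - y ) ) ) * 9 ) <= 8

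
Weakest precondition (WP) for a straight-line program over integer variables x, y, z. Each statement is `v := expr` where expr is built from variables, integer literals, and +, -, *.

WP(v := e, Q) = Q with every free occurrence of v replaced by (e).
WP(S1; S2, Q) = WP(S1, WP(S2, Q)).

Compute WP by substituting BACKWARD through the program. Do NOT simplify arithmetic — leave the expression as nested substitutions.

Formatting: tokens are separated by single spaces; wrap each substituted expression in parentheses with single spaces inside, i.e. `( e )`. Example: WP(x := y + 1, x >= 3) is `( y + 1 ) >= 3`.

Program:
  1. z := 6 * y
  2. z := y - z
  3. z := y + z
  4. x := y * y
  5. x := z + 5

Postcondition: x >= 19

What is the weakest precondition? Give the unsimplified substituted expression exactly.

post: x >= 19
stmt 5: x := z + 5  -- replace 1 occurrence(s) of x with (z + 5)
  => ( z + 5 ) >= 19
stmt 4: x := y * y  -- replace 0 occurrence(s) of x with (y * y)
  => ( z + 5 ) >= 19
stmt 3: z := y + z  -- replace 1 occurrence(s) of z with (y + z)
  => ( ( y + z ) + 5 ) >= 19
stmt 2: z := y - z  -- replace 1 occurrence(s) of z with (y - z)
  => ( ( y + ( y - z ) ) + 5 ) >= 19
stmt 1: z := 6 * y  -- replace 1 occurrence(s) of z with (6 * y)
  => ( ( y + ( y - ( 6 * y ) ) ) + 5 ) >= 19

Answer: ( ( y + ( y - ( 6 * y ) ) ) + 5 ) >= 19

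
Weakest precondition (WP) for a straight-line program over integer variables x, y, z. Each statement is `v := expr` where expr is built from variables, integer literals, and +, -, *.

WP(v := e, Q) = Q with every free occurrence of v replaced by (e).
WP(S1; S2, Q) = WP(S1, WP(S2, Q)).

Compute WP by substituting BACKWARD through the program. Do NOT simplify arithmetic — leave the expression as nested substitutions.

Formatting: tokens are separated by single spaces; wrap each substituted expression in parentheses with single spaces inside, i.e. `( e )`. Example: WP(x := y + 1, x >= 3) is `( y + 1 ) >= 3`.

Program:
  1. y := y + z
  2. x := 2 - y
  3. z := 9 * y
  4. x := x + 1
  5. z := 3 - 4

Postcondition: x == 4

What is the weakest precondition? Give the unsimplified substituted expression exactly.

post: x == 4
stmt 5: z := 3 - 4  -- replace 0 occurrence(s) of z with (3 - 4)
  => x == 4
stmt 4: x := x + 1  -- replace 1 occurrence(s) of x with (x + 1)
  => ( x + 1 ) == 4
stmt 3: z := 9 * y  -- replace 0 occurrence(s) of z with (9 * y)
  => ( x + 1 ) == 4
stmt 2: x := 2 - y  -- replace 1 occurrence(s) of x with (2 - y)
  => ( ( 2 - y ) + 1 ) == 4
stmt 1: y := y + z  -- replace 1 occurrence(s) of y with (y + z)
  => ( ( 2 - ( y + z ) ) + 1 ) == 4

Answer: ( ( 2 - ( y + z ) ) + 1 ) == 4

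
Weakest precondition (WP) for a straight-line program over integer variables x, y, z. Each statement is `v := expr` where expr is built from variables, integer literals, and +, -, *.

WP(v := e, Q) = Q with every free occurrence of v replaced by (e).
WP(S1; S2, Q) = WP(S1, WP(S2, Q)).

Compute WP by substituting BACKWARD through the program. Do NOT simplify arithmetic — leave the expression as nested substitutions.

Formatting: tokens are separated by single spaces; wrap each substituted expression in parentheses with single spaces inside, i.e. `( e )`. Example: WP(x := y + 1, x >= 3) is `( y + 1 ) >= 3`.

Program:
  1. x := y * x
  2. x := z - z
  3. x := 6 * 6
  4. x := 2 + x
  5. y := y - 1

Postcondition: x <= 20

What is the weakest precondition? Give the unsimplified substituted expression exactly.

post: x <= 20
stmt 5: y := y - 1  -- replace 0 occurrence(s) of y with (y - 1)
  => x <= 20
stmt 4: x := 2 + x  -- replace 1 occurrence(s) of x with (2 + x)
  => ( 2 + x ) <= 20
stmt 3: x := 6 * 6  -- replace 1 occurrence(s) of x with (6 * 6)
  => ( 2 + ( 6 * 6 ) ) <= 20
stmt 2: x := z - z  -- replace 0 occurrence(s) of x with (z - z)
  => ( 2 + ( 6 * 6 ) ) <= 20
stmt 1: x := y * x  -- replace 0 occurrence(s) of x with (y * x)
  => ( 2 + ( 6 * 6 ) ) <= 20

Answer: ( 2 + ( 6 * 6 ) ) <= 20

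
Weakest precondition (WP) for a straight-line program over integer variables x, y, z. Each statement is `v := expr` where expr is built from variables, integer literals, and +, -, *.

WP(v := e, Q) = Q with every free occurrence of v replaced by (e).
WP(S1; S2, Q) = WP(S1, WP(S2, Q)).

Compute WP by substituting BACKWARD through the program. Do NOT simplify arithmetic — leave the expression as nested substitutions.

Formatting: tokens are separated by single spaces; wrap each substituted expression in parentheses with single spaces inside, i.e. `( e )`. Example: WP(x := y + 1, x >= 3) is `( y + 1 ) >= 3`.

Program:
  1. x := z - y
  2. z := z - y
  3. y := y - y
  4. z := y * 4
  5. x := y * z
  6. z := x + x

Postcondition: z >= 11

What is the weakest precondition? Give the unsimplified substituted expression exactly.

post: z >= 11
stmt 6: z := x + x  -- replace 1 occurrence(s) of z with (x + x)
  => ( x + x ) >= 11
stmt 5: x := y * z  -- replace 2 occurrence(s) of x with (y * z)
  => ( ( y * z ) + ( y * z ) ) >= 11
stmt 4: z := y * 4  -- replace 2 occurrence(s) of z with (y * 4)
  => ( ( y * ( y * 4 ) ) + ( y * ( y * 4 ) ) ) >= 11
stmt 3: y := y - y  -- replace 4 occurrence(s) of y with (y - y)
  => ( ( ( y - y ) * ( ( y - y ) * 4 ) ) + ( ( y - y ) * ( ( y - y ) * 4 ) ) ) >= 11
stmt 2: z := z - y  -- replace 0 occurrence(s) of z with (z - y)
  => ( ( ( y - y ) * ( ( y - y ) * 4 ) ) + ( ( y - y ) * ( ( y - y ) * 4 ) ) ) >= 11
stmt 1: x := z - y  -- replace 0 occurrence(s) of x with (z - y)
  => ( ( ( y - y ) * ( ( y - y ) * 4 ) ) + ( ( y - y ) * ( ( y - y ) * 4 ) ) ) >= 11

Answer: ( ( ( y - y ) * ( ( y - y ) * 4 ) ) + ( ( y - y ) * ( ( y - y ) * 4 ) ) ) >= 11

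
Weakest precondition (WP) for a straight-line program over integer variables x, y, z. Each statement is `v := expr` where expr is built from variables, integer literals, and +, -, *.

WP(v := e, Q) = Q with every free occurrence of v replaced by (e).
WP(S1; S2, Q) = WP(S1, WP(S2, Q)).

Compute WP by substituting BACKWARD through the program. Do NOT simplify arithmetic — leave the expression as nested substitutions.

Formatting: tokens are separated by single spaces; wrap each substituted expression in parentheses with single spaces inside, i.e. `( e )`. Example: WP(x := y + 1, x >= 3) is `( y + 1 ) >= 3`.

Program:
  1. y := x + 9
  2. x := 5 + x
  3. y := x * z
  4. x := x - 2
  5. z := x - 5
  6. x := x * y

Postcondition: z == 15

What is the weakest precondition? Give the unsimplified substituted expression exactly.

post: z == 15
stmt 6: x := x * y  -- replace 0 occurrence(s) of x with (x * y)
  => z == 15
stmt 5: z := x - 5  -- replace 1 occurrence(s) of z with (x - 5)
  => ( x - 5 ) == 15
stmt 4: x := x - 2  -- replace 1 occurrence(s) of x with (x - 2)
  => ( ( x - 2 ) - 5 ) == 15
stmt 3: y := x * z  -- replace 0 occurrence(s) of y with (x * z)
  => ( ( x - 2 ) - 5 ) == 15
stmt 2: x := 5 + x  -- replace 1 occurrence(s) of x with (5 + x)
  => ( ( ( 5 + x ) - 2 ) - 5 ) == 15
stmt 1: y := x + 9  -- replace 0 occurrence(s) of y with (x + 9)
  => ( ( ( 5 + x ) - 2 ) - 5 ) == 15

Answer: ( ( ( 5 + x ) - 2 ) - 5 ) == 15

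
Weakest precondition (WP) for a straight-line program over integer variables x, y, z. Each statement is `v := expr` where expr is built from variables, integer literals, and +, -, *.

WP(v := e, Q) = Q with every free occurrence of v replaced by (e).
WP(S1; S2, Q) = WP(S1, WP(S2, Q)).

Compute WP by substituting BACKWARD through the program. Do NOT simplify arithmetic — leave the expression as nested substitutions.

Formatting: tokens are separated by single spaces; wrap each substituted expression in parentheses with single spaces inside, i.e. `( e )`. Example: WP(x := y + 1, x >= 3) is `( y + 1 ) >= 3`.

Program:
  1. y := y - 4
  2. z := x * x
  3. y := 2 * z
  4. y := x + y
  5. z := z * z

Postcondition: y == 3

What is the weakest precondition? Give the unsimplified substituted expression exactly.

post: y == 3
stmt 5: z := z * z  -- replace 0 occurrence(s) of z with (z * z)
  => y == 3
stmt 4: y := x + y  -- replace 1 occurrence(s) of y with (x + y)
  => ( x + y ) == 3
stmt 3: y := 2 * z  -- replace 1 occurrence(s) of y with (2 * z)
  => ( x + ( 2 * z ) ) == 3
stmt 2: z := x * x  -- replace 1 occurrence(s) of z with (x * x)
  => ( x + ( 2 * ( x * x ) ) ) == 3
stmt 1: y := y - 4  -- replace 0 occurrence(s) of y with (y - 4)
  => ( x + ( 2 * ( x * x ) ) ) == 3

Answer: ( x + ( 2 * ( x * x ) ) ) == 3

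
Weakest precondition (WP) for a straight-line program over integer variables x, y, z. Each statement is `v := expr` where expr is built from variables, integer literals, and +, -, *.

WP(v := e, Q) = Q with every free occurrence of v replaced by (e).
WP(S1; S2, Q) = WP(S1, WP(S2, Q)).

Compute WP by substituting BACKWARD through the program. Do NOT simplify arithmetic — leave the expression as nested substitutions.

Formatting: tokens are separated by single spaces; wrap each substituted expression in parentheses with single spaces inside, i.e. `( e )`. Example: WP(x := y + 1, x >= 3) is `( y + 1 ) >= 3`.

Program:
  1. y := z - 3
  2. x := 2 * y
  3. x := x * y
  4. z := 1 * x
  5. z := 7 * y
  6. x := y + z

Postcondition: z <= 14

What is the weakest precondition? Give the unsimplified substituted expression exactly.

post: z <= 14
stmt 6: x := y + z  -- replace 0 occurrence(s) of x with (y + z)
  => z <= 14
stmt 5: z := 7 * y  -- replace 1 occurrence(s) of z with (7 * y)
  => ( 7 * y ) <= 14
stmt 4: z := 1 * x  -- replace 0 occurrence(s) of z with (1 * x)
  => ( 7 * y ) <= 14
stmt 3: x := x * y  -- replace 0 occurrence(s) of x with (x * y)
  => ( 7 * y ) <= 14
stmt 2: x := 2 * y  -- replace 0 occurrence(s) of x with (2 * y)
  => ( 7 * y ) <= 14
stmt 1: y := z - 3  -- replace 1 occurrence(s) of y with (z - 3)
  => ( 7 * ( z - 3 ) ) <= 14

Answer: ( 7 * ( z - 3 ) ) <= 14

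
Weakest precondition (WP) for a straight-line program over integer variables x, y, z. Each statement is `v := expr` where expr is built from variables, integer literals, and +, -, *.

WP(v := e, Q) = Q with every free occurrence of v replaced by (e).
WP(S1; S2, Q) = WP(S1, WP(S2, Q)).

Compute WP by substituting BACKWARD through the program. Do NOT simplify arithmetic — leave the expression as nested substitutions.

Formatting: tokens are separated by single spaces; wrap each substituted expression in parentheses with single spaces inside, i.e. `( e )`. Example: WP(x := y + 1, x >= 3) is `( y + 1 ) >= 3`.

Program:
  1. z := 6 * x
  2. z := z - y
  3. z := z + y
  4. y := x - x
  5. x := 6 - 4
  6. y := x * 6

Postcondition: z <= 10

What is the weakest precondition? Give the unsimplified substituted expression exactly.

post: z <= 10
stmt 6: y := x * 6  -- replace 0 occurrence(s) of y with (x * 6)
  => z <= 10
stmt 5: x := 6 - 4  -- replace 0 occurrence(s) of x with (6 - 4)
  => z <= 10
stmt 4: y := x - x  -- replace 0 occurrence(s) of y with (x - x)
  => z <= 10
stmt 3: z := z + y  -- replace 1 occurrence(s) of z with (z + y)
  => ( z + y ) <= 10
stmt 2: z := z - y  -- replace 1 occurrence(s) of z with (z - y)
  => ( ( z - y ) + y ) <= 10
stmt 1: z := 6 * x  -- replace 1 occurrence(s) of z with (6 * x)
  => ( ( ( 6 * x ) - y ) + y ) <= 10

Answer: ( ( ( 6 * x ) - y ) + y ) <= 10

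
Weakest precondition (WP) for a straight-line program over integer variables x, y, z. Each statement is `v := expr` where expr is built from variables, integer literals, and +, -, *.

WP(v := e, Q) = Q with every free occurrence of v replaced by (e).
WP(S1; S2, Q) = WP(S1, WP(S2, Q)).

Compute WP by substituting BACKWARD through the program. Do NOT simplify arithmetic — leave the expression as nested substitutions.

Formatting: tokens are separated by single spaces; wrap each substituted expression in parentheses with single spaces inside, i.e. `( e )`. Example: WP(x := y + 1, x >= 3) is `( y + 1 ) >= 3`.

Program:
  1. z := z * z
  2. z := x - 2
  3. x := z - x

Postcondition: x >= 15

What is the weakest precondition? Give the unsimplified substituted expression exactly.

post: x >= 15
stmt 3: x := z - x  -- replace 1 occurrence(s) of x with (z - x)
  => ( z - x ) >= 15
stmt 2: z := x - 2  -- replace 1 occurrence(s) of z with (x - 2)
  => ( ( x - 2 ) - x ) >= 15
stmt 1: z := z * z  -- replace 0 occurrence(s) of z with (z * z)
  => ( ( x - 2 ) - x ) >= 15

Answer: ( ( x - 2 ) - x ) >= 15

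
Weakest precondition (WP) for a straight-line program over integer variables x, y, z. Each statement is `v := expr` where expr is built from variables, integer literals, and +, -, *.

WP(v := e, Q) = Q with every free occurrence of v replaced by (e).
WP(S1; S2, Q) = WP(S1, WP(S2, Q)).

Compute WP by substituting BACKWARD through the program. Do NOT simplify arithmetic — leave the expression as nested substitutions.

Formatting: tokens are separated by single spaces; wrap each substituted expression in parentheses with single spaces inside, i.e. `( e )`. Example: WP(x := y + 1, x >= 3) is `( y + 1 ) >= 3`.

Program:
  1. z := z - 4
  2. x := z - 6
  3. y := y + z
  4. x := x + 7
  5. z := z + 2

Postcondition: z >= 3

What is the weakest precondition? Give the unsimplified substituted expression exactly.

post: z >= 3
stmt 5: z := z + 2  -- replace 1 occurrence(s) of z with (z + 2)
  => ( z + 2 ) >= 3
stmt 4: x := x + 7  -- replace 0 occurrence(s) of x with (x + 7)
  => ( z + 2 ) >= 3
stmt 3: y := y + z  -- replace 0 occurrence(s) of y with (y + z)
  => ( z + 2 ) >= 3
stmt 2: x := z - 6  -- replace 0 occurrence(s) of x with (z - 6)
  => ( z + 2 ) >= 3
stmt 1: z := z - 4  -- replace 1 occurrence(s) of z with (z - 4)
  => ( ( z - 4 ) + 2 ) >= 3

Answer: ( ( z - 4 ) + 2 ) >= 3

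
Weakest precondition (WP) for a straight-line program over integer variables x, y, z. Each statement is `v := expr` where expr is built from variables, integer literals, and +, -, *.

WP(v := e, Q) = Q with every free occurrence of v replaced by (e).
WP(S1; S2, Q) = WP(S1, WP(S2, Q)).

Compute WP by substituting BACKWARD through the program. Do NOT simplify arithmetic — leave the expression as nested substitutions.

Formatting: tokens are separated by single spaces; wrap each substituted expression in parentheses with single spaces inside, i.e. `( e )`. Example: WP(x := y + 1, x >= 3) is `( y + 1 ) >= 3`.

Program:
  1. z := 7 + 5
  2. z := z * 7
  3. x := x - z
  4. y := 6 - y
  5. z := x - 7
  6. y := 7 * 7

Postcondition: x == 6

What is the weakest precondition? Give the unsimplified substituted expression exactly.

post: x == 6
stmt 6: y := 7 * 7  -- replace 0 occurrence(s) of y with (7 * 7)
  => x == 6
stmt 5: z := x - 7  -- replace 0 occurrence(s) of z with (x - 7)
  => x == 6
stmt 4: y := 6 - y  -- replace 0 occurrence(s) of y with (6 - y)
  => x == 6
stmt 3: x := x - z  -- replace 1 occurrence(s) of x with (x - z)
  => ( x - z ) == 6
stmt 2: z := z * 7  -- replace 1 occurrence(s) of z with (z * 7)
  => ( x - ( z * 7 ) ) == 6
stmt 1: z := 7 + 5  -- replace 1 occurrence(s) of z with (7 + 5)
  => ( x - ( ( 7 + 5 ) * 7 ) ) == 6

Answer: ( x - ( ( 7 + 5 ) * 7 ) ) == 6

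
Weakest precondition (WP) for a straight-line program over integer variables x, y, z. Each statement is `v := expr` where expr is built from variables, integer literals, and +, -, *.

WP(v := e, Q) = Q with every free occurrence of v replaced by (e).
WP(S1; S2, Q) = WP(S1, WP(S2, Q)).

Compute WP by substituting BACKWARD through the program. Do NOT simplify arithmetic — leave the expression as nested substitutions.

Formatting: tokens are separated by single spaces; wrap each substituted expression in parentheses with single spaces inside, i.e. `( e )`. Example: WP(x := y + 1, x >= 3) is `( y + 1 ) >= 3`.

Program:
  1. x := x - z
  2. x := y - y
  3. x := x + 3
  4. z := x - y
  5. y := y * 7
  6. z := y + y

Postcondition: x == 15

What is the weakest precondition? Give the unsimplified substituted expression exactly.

Answer: ( ( y - y ) + 3 ) == 15

Derivation:
post: x == 15
stmt 6: z := y + y  -- replace 0 occurrence(s) of z with (y + y)
  => x == 15
stmt 5: y := y * 7  -- replace 0 occurrence(s) of y with (y * 7)
  => x == 15
stmt 4: z := x - y  -- replace 0 occurrence(s) of z with (x - y)
  => x == 15
stmt 3: x := x + 3  -- replace 1 occurrence(s) of x with (x + 3)
  => ( x + 3 ) == 15
stmt 2: x := y - y  -- replace 1 occurrence(s) of x with (y - y)
  => ( ( y - y ) + 3 ) == 15
stmt 1: x := x - z  -- replace 0 occurrence(s) of x with (x - z)
  => ( ( y - y ) + 3 ) == 15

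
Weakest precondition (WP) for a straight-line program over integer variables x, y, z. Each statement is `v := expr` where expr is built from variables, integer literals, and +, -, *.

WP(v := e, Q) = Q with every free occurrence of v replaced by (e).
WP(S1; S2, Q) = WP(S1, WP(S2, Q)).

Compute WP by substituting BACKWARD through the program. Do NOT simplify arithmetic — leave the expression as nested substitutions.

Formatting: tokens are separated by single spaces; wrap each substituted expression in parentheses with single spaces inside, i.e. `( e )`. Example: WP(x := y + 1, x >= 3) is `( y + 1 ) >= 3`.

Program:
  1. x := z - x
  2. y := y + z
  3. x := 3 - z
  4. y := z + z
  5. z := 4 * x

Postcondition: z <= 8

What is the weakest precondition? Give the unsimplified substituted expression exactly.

Answer: ( 4 * ( 3 - z ) ) <= 8

Derivation:
post: z <= 8
stmt 5: z := 4 * x  -- replace 1 occurrence(s) of z with (4 * x)
  => ( 4 * x ) <= 8
stmt 4: y := z + z  -- replace 0 occurrence(s) of y with (z + z)
  => ( 4 * x ) <= 8
stmt 3: x := 3 - z  -- replace 1 occurrence(s) of x with (3 - z)
  => ( 4 * ( 3 - z ) ) <= 8
stmt 2: y := y + z  -- replace 0 occurrence(s) of y with (y + z)
  => ( 4 * ( 3 - z ) ) <= 8
stmt 1: x := z - x  -- replace 0 occurrence(s) of x with (z - x)
  => ( 4 * ( 3 - z ) ) <= 8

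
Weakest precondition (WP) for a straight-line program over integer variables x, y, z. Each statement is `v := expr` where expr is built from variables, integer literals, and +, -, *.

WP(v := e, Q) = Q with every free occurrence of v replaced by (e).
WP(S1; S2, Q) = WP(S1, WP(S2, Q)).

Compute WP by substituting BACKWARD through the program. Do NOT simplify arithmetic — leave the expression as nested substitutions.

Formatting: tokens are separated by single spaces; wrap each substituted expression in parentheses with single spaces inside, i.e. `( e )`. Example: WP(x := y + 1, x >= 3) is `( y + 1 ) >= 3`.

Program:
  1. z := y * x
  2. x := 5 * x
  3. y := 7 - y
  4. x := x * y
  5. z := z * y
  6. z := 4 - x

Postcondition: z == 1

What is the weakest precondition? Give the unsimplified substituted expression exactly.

post: z == 1
stmt 6: z := 4 - x  -- replace 1 occurrence(s) of z with (4 - x)
  => ( 4 - x ) == 1
stmt 5: z := z * y  -- replace 0 occurrence(s) of z with (z * y)
  => ( 4 - x ) == 1
stmt 4: x := x * y  -- replace 1 occurrence(s) of x with (x * y)
  => ( 4 - ( x * y ) ) == 1
stmt 3: y := 7 - y  -- replace 1 occurrence(s) of y with (7 - y)
  => ( 4 - ( x * ( 7 - y ) ) ) == 1
stmt 2: x := 5 * x  -- replace 1 occurrence(s) of x with (5 * x)
  => ( 4 - ( ( 5 * x ) * ( 7 - y ) ) ) == 1
stmt 1: z := y * x  -- replace 0 occurrence(s) of z with (y * x)
  => ( 4 - ( ( 5 * x ) * ( 7 - y ) ) ) == 1

Answer: ( 4 - ( ( 5 * x ) * ( 7 - y ) ) ) == 1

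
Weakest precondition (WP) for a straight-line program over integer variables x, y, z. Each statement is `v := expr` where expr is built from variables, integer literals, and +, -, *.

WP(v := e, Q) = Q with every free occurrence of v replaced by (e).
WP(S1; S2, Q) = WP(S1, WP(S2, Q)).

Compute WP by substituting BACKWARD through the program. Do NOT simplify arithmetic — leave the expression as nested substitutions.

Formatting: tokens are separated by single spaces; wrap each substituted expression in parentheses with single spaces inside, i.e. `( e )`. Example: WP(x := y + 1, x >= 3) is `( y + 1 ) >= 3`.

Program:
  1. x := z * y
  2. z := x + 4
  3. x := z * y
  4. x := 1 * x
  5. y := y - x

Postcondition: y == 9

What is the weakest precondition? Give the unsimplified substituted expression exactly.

post: y == 9
stmt 5: y := y - x  -- replace 1 occurrence(s) of y with (y - x)
  => ( y - x ) == 9
stmt 4: x := 1 * x  -- replace 1 occurrence(s) of x with (1 * x)
  => ( y - ( 1 * x ) ) == 9
stmt 3: x := z * y  -- replace 1 occurrence(s) of x with (z * y)
  => ( y - ( 1 * ( z * y ) ) ) == 9
stmt 2: z := x + 4  -- replace 1 occurrence(s) of z with (x + 4)
  => ( y - ( 1 * ( ( x + 4 ) * y ) ) ) == 9
stmt 1: x := z * y  -- replace 1 occurrence(s) of x with (z * y)
  => ( y - ( 1 * ( ( ( z * y ) + 4 ) * y ) ) ) == 9

Answer: ( y - ( 1 * ( ( ( z * y ) + 4 ) * y ) ) ) == 9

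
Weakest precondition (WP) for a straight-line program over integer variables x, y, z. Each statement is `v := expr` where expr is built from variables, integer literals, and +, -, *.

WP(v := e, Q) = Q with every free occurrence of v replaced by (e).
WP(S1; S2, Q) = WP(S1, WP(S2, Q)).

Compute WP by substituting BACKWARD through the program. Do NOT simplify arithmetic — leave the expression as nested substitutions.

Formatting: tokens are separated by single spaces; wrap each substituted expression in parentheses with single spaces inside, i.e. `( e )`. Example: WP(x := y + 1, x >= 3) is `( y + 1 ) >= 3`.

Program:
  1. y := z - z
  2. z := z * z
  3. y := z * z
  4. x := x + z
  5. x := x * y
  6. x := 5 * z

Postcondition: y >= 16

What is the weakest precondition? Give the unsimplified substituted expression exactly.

post: y >= 16
stmt 6: x := 5 * z  -- replace 0 occurrence(s) of x with (5 * z)
  => y >= 16
stmt 5: x := x * y  -- replace 0 occurrence(s) of x with (x * y)
  => y >= 16
stmt 4: x := x + z  -- replace 0 occurrence(s) of x with (x + z)
  => y >= 16
stmt 3: y := z * z  -- replace 1 occurrence(s) of y with (z * z)
  => ( z * z ) >= 16
stmt 2: z := z * z  -- replace 2 occurrence(s) of z with (z * z)
  => ( ( z * z ) * ( z * z ) ) >= 16
stmt 1: y := z - z  -- replace 0 occurrence(s) of y with (z - z)
  => ( ( z * z ) * ( z * z ) ) >= 16

Answer: ( ( z * z ) * ( z * z ) ) >= 16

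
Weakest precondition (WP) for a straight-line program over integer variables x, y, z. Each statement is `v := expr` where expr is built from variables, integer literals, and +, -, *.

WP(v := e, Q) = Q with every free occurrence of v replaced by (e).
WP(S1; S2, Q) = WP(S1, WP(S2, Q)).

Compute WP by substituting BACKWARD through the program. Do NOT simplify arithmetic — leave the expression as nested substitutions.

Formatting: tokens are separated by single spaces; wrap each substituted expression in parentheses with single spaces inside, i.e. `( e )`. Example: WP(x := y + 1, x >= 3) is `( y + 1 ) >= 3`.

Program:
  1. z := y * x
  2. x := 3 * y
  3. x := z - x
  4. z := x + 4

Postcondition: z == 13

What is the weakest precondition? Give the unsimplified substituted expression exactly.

post: z == 13
stmt 4: z := x + 4  -- replace 1 occurrence(s) of z with (x + 4)
  => ( x + 4 ) == 13
stmt 3: x := z - x  -- replace 1 occurrence(s) of x with (z - x)
  => ( ( z - x ) + 4 ) == 13
stmt 2: x := 3 * y  -- replace 1 occurrence(s) of x with (3 * y)
  => ( ( z - ( 3 * y ) ) + 4 ) == 13
stmt 1: z := y * x  -- replace 1 occurrence(s) of z with (y * x)
  => ( ( ( y * x ) - ( 3 * y ) ) + 4 ) == 13

Answer: ( ( ( y * x ) - ( 3 * y ) ) + 4 ) == 13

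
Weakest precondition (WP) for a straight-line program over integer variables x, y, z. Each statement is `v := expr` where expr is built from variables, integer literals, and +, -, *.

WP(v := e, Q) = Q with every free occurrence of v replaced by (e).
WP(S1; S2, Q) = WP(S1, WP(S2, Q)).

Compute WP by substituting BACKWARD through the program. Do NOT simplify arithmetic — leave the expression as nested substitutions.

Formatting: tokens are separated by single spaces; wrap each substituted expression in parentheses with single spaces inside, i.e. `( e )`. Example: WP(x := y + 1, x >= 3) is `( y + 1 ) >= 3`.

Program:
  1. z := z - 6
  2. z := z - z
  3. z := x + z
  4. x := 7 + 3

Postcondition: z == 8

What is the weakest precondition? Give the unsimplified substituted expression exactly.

post: z == 8
stmt 4: x := 7 + 3  -- replace 0 occurrence(s) of x with (7 + 3)
  => z == 8
stmt 3: z := x + z  -- replace 1 occurrence(s) of z with (x + z)
  => ( x + z ) == 8
stmt 2: z := z - z  -- replace 1 occurrence(s) of z with (z - z)
  => ( x + ( z - z ) ) == 8
stmt 1: z := z - 6  -- replace 2 occurrence(s) of z with (z - 6)
  => ( x + ( ( z - 6 ) - ( z - 6 ) ) ) == 8

Answer: ( x + ( ( z - 6 ) - ( z - 6 ) ) ) == 8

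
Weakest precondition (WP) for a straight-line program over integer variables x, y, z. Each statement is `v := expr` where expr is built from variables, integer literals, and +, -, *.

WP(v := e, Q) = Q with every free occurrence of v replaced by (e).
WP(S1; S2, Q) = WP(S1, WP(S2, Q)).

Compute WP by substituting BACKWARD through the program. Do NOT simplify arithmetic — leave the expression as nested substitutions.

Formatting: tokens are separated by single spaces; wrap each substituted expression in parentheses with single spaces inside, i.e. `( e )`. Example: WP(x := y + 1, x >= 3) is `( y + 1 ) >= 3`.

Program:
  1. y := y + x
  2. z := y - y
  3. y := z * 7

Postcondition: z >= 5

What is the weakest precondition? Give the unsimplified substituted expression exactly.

post: z >= 5
stmt 3: y := z * 7  -- replace 0 occurrence(s) of y with (z * 7)
  => z >= 5
stmt 2: z := y - y  -- replace 1 occurrence(s) of z with (y - y)
  => ( y - y ) >= 5
stmt 1: y := y + x  -- replace 2 occurrence(s) of y with (y + x)
  => ( ( y + x ) - ( y + x ) ) >= 5

Answer: ( ( y + x ) - ( y + x ) ) >= 5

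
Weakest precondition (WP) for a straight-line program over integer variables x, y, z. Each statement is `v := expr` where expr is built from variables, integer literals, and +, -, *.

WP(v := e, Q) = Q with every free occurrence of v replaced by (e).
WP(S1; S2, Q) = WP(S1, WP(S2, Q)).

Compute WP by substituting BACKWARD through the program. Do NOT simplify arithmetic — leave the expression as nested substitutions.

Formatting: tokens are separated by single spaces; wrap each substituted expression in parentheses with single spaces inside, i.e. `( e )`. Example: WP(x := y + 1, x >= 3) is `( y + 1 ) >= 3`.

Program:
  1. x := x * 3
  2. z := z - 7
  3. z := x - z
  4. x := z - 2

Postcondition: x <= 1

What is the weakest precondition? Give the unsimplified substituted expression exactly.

Answer: ( ( ( x * 3 ) - ( z - 7 ) ) - 2 ) <= 1

Derivation:
post: x <= 1
stmt 4: x := z - 2  -- replace 1 occurrence(s) of x with (z - 2)
  => ( z - 2 ) <= 1
stmt 3: z := x - z  -- replace 1 occurrence(s) of z with (x - z)
  => ( ( x - z ) - 2 ) <= 1
stmt 2: z := z - 7  -- replace 1 occurrence(s) of z with (z - 7)
  => ( ( x - ( z - 7 ) ) - 2 ) <= 1
stmt 1: x := x * 3  -- replace 1 occurrence(s) of x with (x * 3)
  => ( ( ( x * 3 ) - ( z - 7 ) ) - 2 ) <= 1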